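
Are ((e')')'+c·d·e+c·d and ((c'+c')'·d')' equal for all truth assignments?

No

E1: ((e')')'+c·d·e+c·d
    = e'+c·d·e+c·d
    = e'+c·d
E2: ((c'+c')'·d')'
    = c'+c'+d
    = c'+d
These differ: at c=0, d=0, e=1, E1 = 0 but E2 = 1.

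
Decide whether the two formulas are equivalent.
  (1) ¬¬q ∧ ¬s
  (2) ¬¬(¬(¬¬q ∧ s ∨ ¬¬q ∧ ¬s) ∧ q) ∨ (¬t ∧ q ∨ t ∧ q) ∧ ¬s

E1: ¬¬q ∧ ¬s
    = q ∧ ¬s   — double negation
E2: ¬¬(¬(¬¬q ∧ s ∨ ¬¬q ∧ ¬s) ∧ q) ∨ (¬t ∧ q ∨ t ∧ q) ∧ ¬s
    = ¬¬(¬¬¬q ∧ q) ∨ (¬t ∧ q ∨ t ∧ q) ∧ ¬s   — distribution
    = ¬¬(¬q ∧ q) ∨ (¬t ∧ q ∨ t ∧ q) ∧ ¬s   — double negation
    = ¬q ∧ q ∨ (¬t ∧ q ∨ t ∧ q) ∧ ¬s   — double negation
    = ¬q ∧ q ∨ q ∧ ¬s   — distribution
    = q ∧ ¬s   — complement / identity
Both reduce to q ∧ ¬s, so they are equivalent.

Yes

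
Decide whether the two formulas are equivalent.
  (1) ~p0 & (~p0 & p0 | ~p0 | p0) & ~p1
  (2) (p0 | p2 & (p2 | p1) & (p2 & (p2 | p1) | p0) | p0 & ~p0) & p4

No

E1: ~p0 & (~p0 & p0 | ~p0 | p0) & ~p1
    = ~p0 & (~p0 | p0) & ~p1   (complement / identity)
    = ~p0 & ~p1   (complement / identity)
E2: (p0 | p2 & (p2 | p1) & (p2 & (p2 | p1) | p0) | p0 & ~p0) & p4
    = (p0 | p2 & (p2 | p1) | p0 & ~p0) & p4   (absorption)
    = (p0 | p2 | p0 & ~p0) & p4   (absorption)
    = (p0 | p2) & p4   (complement / identity)
These differ: at p0=1, p1=1, p2=1, p4=1, E1 = 0 but E2 = 1.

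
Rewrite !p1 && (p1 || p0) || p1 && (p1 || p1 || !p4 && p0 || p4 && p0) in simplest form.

p1 || p0

!p1 && (p1 || p0) || p1 && (p1 || p1 || !p4 && p0 || p4 && p0)
= !p1 && (p1 || p0) || p1 && (p1 || p1 || p0)   [distribution]
= !p1 && (p1 || p0) || p1 && (p1 || p0)   [idempotence]
= p1 || p0   [distribution]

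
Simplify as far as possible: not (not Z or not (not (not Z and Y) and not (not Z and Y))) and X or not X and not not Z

not (not Z or not (not (not Z and Y) and not (not Z and Y))) and X or not X and not not Z
= not (not Z or not Z and Y or not Z and Y) and X or not X and not not Z
= not (not Z or not Z and Y) and X or not X and not not Z
= not not Z and X or not X and not not Z
= not not Z
= Z

Z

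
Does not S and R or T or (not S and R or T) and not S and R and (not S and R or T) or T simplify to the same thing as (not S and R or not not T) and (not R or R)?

E1: not S and R or T or (not S and R or T) and not S and R and (not S and R or T) or T
    = not S and R or T or not S and R and (not S and R or T) or T   — absorption
    = not S and R or T or not S and R or T   — absorption
    = not S and R or T   — idempotence
E2: (not S and R or not not T) and (not R or R)
    = not S and R or not not T   — complement / identity
    = not S and R or T   — double negation
Both reduce to not S and R or T, so they are equivalent.

Yes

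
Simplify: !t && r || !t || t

true

!t && r || !t || t
= !t || t   [absorption]
= true   [complement]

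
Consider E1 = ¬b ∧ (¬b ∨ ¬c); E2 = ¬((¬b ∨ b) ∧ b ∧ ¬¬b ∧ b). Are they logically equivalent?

E1: ¬b ∧ (¬b ∨ ¬c)
    = ¬b   (absorption)
E2: ¬((¬b ∨ b) ∧ b ∧ ¬¬b ∧ b)
    = ¬((¬b ∨ b) ∧ b ∧ b ∧ b)   (double negation)
    = ¬(b ∧ b ∧ b)   (complement / identity)
    = ¬(b ∧ b)   (idempotence)
    = ¬b   (idempotence)
Both reduce to ¬b, so they are equivalent.

Yes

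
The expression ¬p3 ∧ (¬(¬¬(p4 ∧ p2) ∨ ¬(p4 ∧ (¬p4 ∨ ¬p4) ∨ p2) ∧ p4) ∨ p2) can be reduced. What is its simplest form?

¬p3 ∧ (¬p4 ∨ p2)

¬p3 ∧ (¬(¬¬(p4 ∧ p2) ∨ ¬(p4 ∧ (¬p4 ∨ ¬p4) ∨ p2) ∧ p4) ∨ p2)
= ¬p3 ∧ (¬(¬¬(p4 ∧ p2) ∨ ¬(p4 ∧ ¬p4 ∨ p2) ∧ p4) ∨ p2)
= ¬p3 ∧ (¬(¬¬(p4 ∧ p2) ∨ ¬p2 ∧ p4) ∨ p2)
= ¬p3 ∧ (¬(p4 ∧ p2 ∨ ¬p2 ∧ p4) ∨ p2)
= ¬p3 ∧ (¬p4 ∨ p2)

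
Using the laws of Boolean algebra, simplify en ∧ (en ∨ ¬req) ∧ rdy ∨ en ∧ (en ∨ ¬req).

en

en ∧ (en ∨ ¬req) ∧ rdy ∨ en ∧ (en ∨ ¬req)
= en ∧ (en ∨ ¬req)   [absorption]
= en   [absorption]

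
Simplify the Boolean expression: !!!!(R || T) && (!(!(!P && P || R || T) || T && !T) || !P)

!!!!(R || T) && (!(!(!P && P || R || T) || T && !T) || !P)
= !!(R || T) && (!(!(!P && P || R || T) || T && !T) || !P)   (double negation)
= !!(R || T) && (!!(!P && P || R || T) || !P)   (complement / identity)
= !!(R || T) && (!!(R || T) || !P)   (complement / identity)
= !!(R || T)   (absorption)
= R || T   (double negation)

R || T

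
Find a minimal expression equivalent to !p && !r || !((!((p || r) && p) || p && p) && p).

!p && !r || !((!((p || r) && p) || p && p) && p)
= !p && !r || !((!p || p && p) && p)
= !p && !r || !((!p || p) && p)
= !p && !r || !p
= !p

!p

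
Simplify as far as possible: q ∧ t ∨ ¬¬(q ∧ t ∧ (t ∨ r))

q ∧ t

q ∧ t ∨ ¬¬(q ∧ t ∧ (t ∨ r))
= q ∧ t ∨ ¬¬(q ∧ t)
= q ∧ t ∨ q ∧ t
= q ∧ t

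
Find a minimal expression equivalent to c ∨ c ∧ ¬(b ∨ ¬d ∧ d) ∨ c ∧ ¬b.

c

c ∨ c ∧ ¬(b ∨ ¬d ∧ d) ∨ c ∧ ¬b
= c ∨ c ∧ ¬b ∨ c ∧ ¬b   (complement / identity)
= c ∨ c ∧ ¬b   (absorption)
= c   (absorption)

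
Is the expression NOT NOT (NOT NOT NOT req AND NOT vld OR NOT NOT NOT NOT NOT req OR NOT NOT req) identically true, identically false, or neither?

identically true

NOT NOT (NOT NOT NOT req AND NOT vld OR NOT NOT NOT NOT NOT req OR NOT NOT req)
= NOT NOT (NOT NOT NOT req AND NOT vld OR NOT NOT NOT req OR NOT NOT req)   [double negation]
= NOT NOT (NOT NOT NOT req OR NOT NOT req)   [absorption]
= NOT NOT (NOT NOT NOT req OR req)   [double negation]
= NOT NOT (NOT req OR req)   [double negation]
= NOT req OR req   [double negation]
= TRUE   [complement]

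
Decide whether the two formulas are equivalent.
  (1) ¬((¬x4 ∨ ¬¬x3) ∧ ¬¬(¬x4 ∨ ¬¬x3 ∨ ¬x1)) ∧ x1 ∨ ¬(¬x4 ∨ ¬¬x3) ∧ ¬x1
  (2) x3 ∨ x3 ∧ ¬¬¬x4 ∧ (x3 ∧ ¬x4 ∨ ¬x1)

No

E1: ¬((¬x4 ∨ ¬¬x3) ∧ ¬¬(¬x4 ∨ ¬¬x3 ∨ ¬x1)) ∧ x1 ∨ ¬(¬x4 ∨ ¬¬x3) ∧ ¬x1
    = ¬((¬x4 ∨ ¬¬x3) ∧ (¬x4 ∨ ¬¬x3 ∨ ¬x1)) ∧ x1 ∨ ¬(¬x4 ∨ ¬¬x3) ∧ ¬x1
    = ¬(¬x4 ∨ ¬¬x3) ∧ x1 ∨ ¬(¬x4 ∨ ¬¬x3) ∧ ¬x1
    = ¬(¬x4 ∨ ¬¬x3)
    = x4 ∧ ¬x3
E2: x3 ∨ x3 ∧ ¬¬¬x4 ∧ (x3 ∧ ¬x4 ∨ ¬x1)
    = x3 ∨ x3 ∧ ¬x4 ∧ (x3 ∧ ¬x4 ∨ ¬x1)
    = x3 ∨ x3 ∧ ¬x4
    = x3
These differ: at x1=0, x3=1, x4=1, E1 = 0 but E2 = 1.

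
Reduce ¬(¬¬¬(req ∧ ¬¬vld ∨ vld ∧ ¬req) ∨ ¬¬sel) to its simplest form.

¬(¬¬¬(req ∧ ¬¬vld ∨ vld ∧ ¬req) ∨ ¬¬sel)
= ¬(¬¬¬(req ∧ vld ∨ vld ∧ ¬req) ∨ ¬¬sel)
= ¬¬(req ∧ vld ∨ vld ∧ ¬req) ∧ ¬sel
= (req ∧ vld ∨ vld ∧ ¬req) ∧ ¬sel
= vld ∧ ¬sel

vld ∧ ¬sel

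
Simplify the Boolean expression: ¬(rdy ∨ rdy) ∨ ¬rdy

¬(rdy ∨ rdy) ∨ ¬rdy
= ¬rdy ∨ ¬rdy
= ¬rdy

¬rdy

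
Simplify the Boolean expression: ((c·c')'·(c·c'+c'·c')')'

((c·c')'·(c·c'+c'·c')')'
= c·c'+c·c'+c'·c'   (De Morgan)
= c·c'+c'·c'   (complement / identity)
= c'   (distribution)

c'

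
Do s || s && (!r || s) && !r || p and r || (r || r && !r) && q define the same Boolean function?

E1: s || s && (!r || s) && !r || p
    = s || s && !r || p   [absorption]
    = s || p   [absorption]
E2: r || (r || r && !r) && q
    = r || r && q   [complement / identity]
    = r   [absorption]
These differ: at p=1, q=0, r=0, s=0, E1 = 1 but E2 = 0.

No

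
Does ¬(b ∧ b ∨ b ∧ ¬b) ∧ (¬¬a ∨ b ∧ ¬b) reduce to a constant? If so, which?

no

¬(b ∧ b ∨ b ∧ ¬b) ∧ (¬¬a ∨ b ∧ ¬b)
= ¬b ∧ (¬¬a ∨ b ∧ ¬b)   — distribution
= ¬b ∧ ¬¬a   — complement / identity
= ¬b ∧ a   — double negation
This depends on a, b, so it is not a constant.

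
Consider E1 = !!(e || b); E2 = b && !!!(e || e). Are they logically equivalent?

E1: !!(e || b)
    = e || b
E2: b && !!!(e || e)
    = b && !!!e
    = b && !e
These differ: at b=0, e=1, E1 = 1 but E2 = 0.

No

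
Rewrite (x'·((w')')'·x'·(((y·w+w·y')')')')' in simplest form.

(x'·((w')')'·x'·(((y·w+w·y')')')')'
= (x'·((w')')'·x'·((w')')')'
= (x'·((w')')')'
= (x'·w')'
= x+w

x+w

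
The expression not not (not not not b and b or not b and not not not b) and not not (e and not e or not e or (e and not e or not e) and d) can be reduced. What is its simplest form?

not not (not not not b and b or not b and not not not b) and not not (e and not e or not e or (e and not e or not e) and d)
= not not (not not not b and b or not b and not not not b) and not not (e and not e or not e)   — absorption
= not not (not not not b and b or not b and not not not b) and not not not e   — complement / identity
= not not not not not b and not not not e   — distribution
= not not not b and not not not e   — double negation
= not not not b and not e   — double negation
= not b and not e   — double negation

not b and not e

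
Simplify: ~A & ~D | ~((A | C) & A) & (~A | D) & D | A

1

~A & ~D | ~((A | C) & A) & (~A | D) & D | A
= ~A & ~D | ~A & (~A | D) & D | A   (absorption)
= ~A & ~D | ~A & D | A   (absorption)
= ~A | A   (distribution)
= 1   (complement)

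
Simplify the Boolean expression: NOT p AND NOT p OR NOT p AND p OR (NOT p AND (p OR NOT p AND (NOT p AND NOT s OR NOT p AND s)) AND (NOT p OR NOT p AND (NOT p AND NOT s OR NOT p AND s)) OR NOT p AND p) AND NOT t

NOT p

NOT p AND NOT p OR NOT p AND p OR (NOT p AND (p OR NOT p AND (NOT p AND NOT s OR NOT p AND s)) AND (NOT p OR NOT p AND (NOT p AND NOT s OR NOT p AND s)) OR NOT p AND p) AND NOT t
= NOT p AND NOT p OR NOT p AND p OR (NOT p AND (p AND NOT p OR NOT p AND (NOT p AND NOT s OR NOT p AND s)) OR NOT p AND p) AND NOT t   [distribution]
= NOT p AND NOT p OR NOT p AND p OR (NOT p AND (p AND NOT p OR NOT p AND NOT p) OR NOT p AND p) AND NOT t   [distribution]
= NOT p AND NOT p OR NOT p AND p OR (NOT p AND NOT p OR NOT p AND p) AND NOT t   [distribution]
= NOT p AND NOT p OR NOT p AND p   [absorption]
= NOT p   [distribution]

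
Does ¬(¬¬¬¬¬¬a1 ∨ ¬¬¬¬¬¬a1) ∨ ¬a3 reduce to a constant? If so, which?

¬(¬¬¬¬¬¬a1 ∨ ¬¬¬¬¬¬a1) ∨ ¬a3
= ¬(¬¬¬¬¬¬a1 ∨ ¬¬¬¬a1) ∨ ¬a3   — double negation
= ¬(¬¬¬¬a1 ∨ ¬¬¬¬a1) ∨ ¬a3   — double negation
= ¬¬¬a1 ∧ ¬¬¬a1 ∨ ¬a3   — De Morgan
= ¬¬¬a1 ∨ ¬a3   — idempotence
= ¬a1 ∨ ¬a3   — double negation
This depends on a1, a3, so it is not a constant.

no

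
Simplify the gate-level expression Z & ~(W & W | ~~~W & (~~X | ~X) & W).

Z & ~(W & W | ~~~W & (~~X | ~X) & W)
= Z & ~(W & W | ~W & (~~X | ~X) & W)
= Z & ~(W & W | ~W & (X | ~X) & W)
= Z & ~(W & W | ~W & W)
= Z & ~W

Z & ~W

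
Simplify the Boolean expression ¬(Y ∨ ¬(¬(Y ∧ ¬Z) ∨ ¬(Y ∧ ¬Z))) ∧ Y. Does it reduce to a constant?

False

¬(Y ∨ ¬(¬(Y ∧ ¬Z) ∨ ¬(Y ∧ ¬Z))) ∧ Y
= ¬(Y ∨ ¬¬(Y ∧ ¬Z)) ∧ Y   (idempotence)
= ¬(Y ∨ Y ∧ ¬Z) ∧ Y   (double negation)
= ¬Y ∧ Y   (absorption)
= False   (complement)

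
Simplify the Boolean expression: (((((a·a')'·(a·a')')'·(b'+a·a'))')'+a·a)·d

(((((a·a')'·(a·a')')'·(b'+a·a'))')'+a·a)·d
= ((((a·a'+a·a')·(b'+a·a'))')'+a·a)·d   — De Morgan
= (((a·a'·b'+a·a')')'+a·a)·d   — distribution
= (((a·a')')'+a·a)·d   — absorption
= (a·a'+a·a)·d   — double negation
= a·d   — distribution

a·d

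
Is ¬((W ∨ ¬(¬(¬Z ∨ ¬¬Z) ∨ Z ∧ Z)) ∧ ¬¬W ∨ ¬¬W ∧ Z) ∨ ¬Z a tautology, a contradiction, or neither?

¬((W ∨ ¬(¬(¬Z ∨ ¬¬Z) ∨ Z ∧ Z)) ∧ ¬¬W ∨ ¬¬W ∧ Z) ∨ ¬Z
= ¬((W ∨ ¬(Z ∧ ¬Z ∨ Z ∧ Z)) ∧ ¬¬W ∨ ¬¬W ∧ Z) ∨ ¬Z   — De Morgan
= ¬((W ∨ ¬(Z ∧ ¬Z ∨ Z ∧ Z)) ∧ ¬¬W ∨ W ∧ Z) ∨ ¬Z   — double negation
= ¬((W ∨ ¬Z) ∧ ¬¬W ∨ W ∧ Z) ∨ ¬Z   — distribution
= ¬((W ∨ ¬Z) ∧ W ∨ W ∧ Z) ∨ ¬Z   — double negation
= ¬(W ∨ W ∧ Z) ∨ ¬Z   — absorption
= ¬W ∨ ¬Z   — absorption
This depends on W, Z, so it is not a constant.

neither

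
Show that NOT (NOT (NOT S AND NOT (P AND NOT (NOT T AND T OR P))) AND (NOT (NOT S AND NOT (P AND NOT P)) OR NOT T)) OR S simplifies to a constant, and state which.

TRUE

NOT (NOT (NOT S AND NOT (P AND NOT (NOT T AND T OR P))) AND (NOT (NOT S AND NOT (P AND NOT P)) OR NOT T)) OR S
= NOT (NOT (NOT S AND NOT (P AND NOT P)) AND (NOT (NOT S AND NOT (P AND NOT P)) OR NOT T)) OR S
= NOT NOT (NOT S AND NOT (P AND NOT P)) OR S
= NOT (S OR P AND NOT P) OR S
= NOT S OR S
= TRUE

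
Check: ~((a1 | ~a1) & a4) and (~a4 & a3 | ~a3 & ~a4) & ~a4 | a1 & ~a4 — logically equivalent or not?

E1: ~((a1 | ~a1) & a4)
    = ~a4   (complement / identity)
E2: (~a4 & a3 | ~a3 & ~a4) & ~a4 | a1 & ~a4
    = ~a4 & (~a4 & a3 | ~a3 & ~a4 | a1)   (distribution)
    = ~a4 & (~a4 | a1)   (distribution)
    = ~a4   (absorption)
Both reduce to ~a4, so they are equivalent.

Yes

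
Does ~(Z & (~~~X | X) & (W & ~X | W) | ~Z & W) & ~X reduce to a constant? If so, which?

~(Z & (~~~X | X) & (W & ~X | W) | ~Z & W) & ~X
= ~(Z & (~X | X) & (W & ~X | W) | ~Z & W) & ~X
= ~(Z & (~X | X) & W | ~Z & W) & ~X
= ~(Z & W | ~Z & W) & ~X
= ~W & ~X
This depends on W, X, so it is not a constant.

no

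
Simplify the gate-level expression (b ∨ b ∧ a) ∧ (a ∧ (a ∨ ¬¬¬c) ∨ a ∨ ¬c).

b ∧ (a ∨ ¬c)

(b ∨ b ∧ a) ∧ (a ∧ (a ∨ ¬¬¬c) ∨ a ∨ ¬c)
= (b ∨ b ∧ a) ∧ (a ∧ (a ∨ ¬c) ∨ a ∨ ¬c)   — double negation
= (b ∨ b ∧ a) ∧ (a ∨ a ∨ ¬c)   — absorption
= b ∧ (a ∨ a ∨ ¬c)   — absorption
= b ∧ (a ∨ ¬c)   — idempotence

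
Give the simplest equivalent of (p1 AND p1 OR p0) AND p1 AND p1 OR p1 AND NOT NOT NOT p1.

(p1 AND p1 OR p0) AND p1 AND p1 OR p1 AND NOT NOT NOT p1
= p1 AND p1 OR p1 AND NOT NOT NOT p1
= p1 AND p1 OR p1 AND NOT p1
= p1

p1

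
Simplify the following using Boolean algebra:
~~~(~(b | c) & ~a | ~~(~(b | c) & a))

~~~(~(b | c) & ~a | ~~(~(b | c) & a))
= ~~~(~(b | c) & ~a | ~(b | c) & a)   — double negation
= ~~~~(b | c)   — distribution
= ~~(b | c)   — double negation
= b | c   — double negation

b | c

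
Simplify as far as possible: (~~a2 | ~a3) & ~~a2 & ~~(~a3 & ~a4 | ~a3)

(~~a2 | ~a3) & ~~a2 & ~~(~a3 & ~a4 | ~a3)
= ~~a2 & ~~(~a3 & ~a4 | ~a3)   — absorption
= a2 & ~~(~a3 & ~a4 | ~a3)   — double negation
= a2 & ~~~a3   — absorption
= a2 & ~a3   — double negation

a2 & ~a3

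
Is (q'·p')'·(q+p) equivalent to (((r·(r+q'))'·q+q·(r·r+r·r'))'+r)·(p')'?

E1: (q'·p')'·(q+p)
    = (q+p)·(q+p)   — De Morgan
    = q+p   — idempotence
E2: (((r·(r+q'))'·q+q·(r·r+r·r'))'+r)·(p')'
    = ((r'·q+q·(r·r+r·r'))'+r)·(p')'   — absorption
    = ((r'·q+q·r)'+r)·(p')'   — distribution
    = (q'+r)·(p')'   — distribution
    = (q'+r)·p   — double negation
These differ: at p=0, q=1, r=0, E1 = 1 but E2 = 0.

No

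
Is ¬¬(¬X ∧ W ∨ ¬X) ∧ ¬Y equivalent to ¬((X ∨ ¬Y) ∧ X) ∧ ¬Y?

E1: ¬¬(¬X ∧ W ∨ ¬X) ∧ ¬Y
    = (¬X ∧ W ∨ ¬X) ∧ ¬Y
    = ¬X ∧ ¬Y
E2: ¬((X ∨ ¬Y) ∧ X) ∧ ¬Y
    = ¬X ∧ ¬Y
Both reduce to ¬X ∧ ¬Y, so they are equivalent.

Yes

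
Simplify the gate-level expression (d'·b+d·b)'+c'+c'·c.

(d'·b+d·b)'+c'+c'·c
= b'+c'+c'·c   (distribution)
= b'+c'   (complement / identity)

b'+c'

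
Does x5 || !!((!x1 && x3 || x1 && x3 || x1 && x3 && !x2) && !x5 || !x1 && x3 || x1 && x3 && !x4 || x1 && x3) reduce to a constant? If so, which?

no

x5 || !!((!x1 && x3 || x1 && x3 || x1 && x3 && !x2) && !x5 || !x1 && x3 || x1 && x3 && !x4 || x1 && x3)
= x5 || !!((!x1 && x3 || x1 && x3 || x1 && x3 && !x2) && !x5 || !x1 && x3 || x1 && x3)   — absorption
= x5 || !!((!x1 && x3 || x1 && x3) && !x5 || !x1 && x3 || x1 && x3)   — absorption
= x5 || !!(!x1 && x3 || x1 && x3)   — absorption
= x5 || !!x3   — distribution
= x5 || x3   — double negation
This depends on x3, x5, so it is not a constant.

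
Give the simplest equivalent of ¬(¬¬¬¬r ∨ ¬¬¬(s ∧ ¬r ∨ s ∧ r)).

¬r ∧ s

¬(¬¬¬¬r ∨ ¬¬¬(s ∧ ¬r ∨ s ∧ r))
= ¬(¬¬¬¬r ∨ ¬(s ∧ ¬r ∨ s ∧ r))
= ¬(¬¬r ∨ ¬(s ∧ ¬r ∨ s ∧ r))
= ¬(¬¬r ∨ ¬s)
= ¬r ∧ s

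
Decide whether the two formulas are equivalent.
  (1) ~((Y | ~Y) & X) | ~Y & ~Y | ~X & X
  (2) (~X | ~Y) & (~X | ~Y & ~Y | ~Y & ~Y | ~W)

E1: ~((Y | ~Y) & X) | ~Y & ~Y | ~X & X
    = ~((Y | ~Y) & X) | ~Y | ~X & X   [idempotence]
    = ~X | ~Y | ~X & X   [complement / identity]
    = ~X | ~Y   [complement / identity]
E2: (~X | ~Y) & (~X | ~Y & ~Y | ~Y & ~Y | ~W)
    = (~X | ~Y) & (~X | ~Y & ~Y | ~W)   [idempotence]
    = (~X | ~Y) & (~X | ~Y | ~W)   [idempotence]
    = ~X | ~Y   [absorption]
Both reduce to ~X | ~Y, so they are equivalent.

Yes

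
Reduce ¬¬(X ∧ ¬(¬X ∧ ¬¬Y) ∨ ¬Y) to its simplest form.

X ∨ ¬Y

¬¬(X ∧ ¬(¬X ∧ ¬¬Y) ∨ ¬Y)
= ¬¬(X ∧ (X ∨ ¬Y) ∨ ¬Y)   [De Morgan]
= ¬¬(X ∨ ¬Y)   [absorption]
= X ∨ ¬Y   [double negation]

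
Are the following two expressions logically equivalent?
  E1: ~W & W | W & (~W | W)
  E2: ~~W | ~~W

E1: ~W & W | W & (~W | W)
    = W & (~W | W)   (complement / identity)
    = W   (complement / identity)
E2: ~~W | ~~W
    = ~~W   (idempotence)
    = W   (double negation)
Both reduce to W, so they are equivalent.

Yes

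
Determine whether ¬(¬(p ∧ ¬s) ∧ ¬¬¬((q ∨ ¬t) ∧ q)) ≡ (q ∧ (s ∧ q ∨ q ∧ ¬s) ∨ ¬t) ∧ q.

No

E1: ¬(¬(p ∧ ¬s) ∧ ¬¬¬((q ∨ ¬t) ∧ q))
    = ¬(¬(p ∧ ¬s) ∧ ¬((q ∨ ¬t) ∧ q))
    = p ∧ ¬s ∨ (q ∨ ¬t) ∧ q
    = p ∧ ¬s ∨ q
E2: (q ∧ (s ∧ q ∨ q ∧ ¬s) ∨ ¬t) ∧ q
    = (q ∧ q ∨ ¬t) ∧ q
    = (q ∨ ¬t) ∧ q
    = q
These differ: at p=1, q=0, s=0, t=0, E1 = 1 but E2 = 0.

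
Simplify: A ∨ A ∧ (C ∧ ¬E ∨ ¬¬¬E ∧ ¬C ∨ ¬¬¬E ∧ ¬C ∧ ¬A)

A ∨ A ∧ (C ∧ ¬E ∨ ¬¬¬E ∧ ¬C ∨ ¬¬¬E ∧ ¬C ∧ ¬A)
= A ∨ A ∧ (C ∧ ¬E ∨ ¬¬¬E ∧ ¬C)   — absorption
= A ∨ A ∧ (C ∧ ¬E ∨ ¬E ∧ ¬C)   — double negation
= A ∨ A ∧ ¬E   — distribution
= A   — absorption

A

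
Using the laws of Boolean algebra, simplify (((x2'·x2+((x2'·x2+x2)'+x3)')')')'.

x2'+x3

(((x2'·x2+((x2'·x2+x2)'+x3)')')')'
= (((((x2'·x2+x2)'+x3)')')')'   [complement / identity]
= (((x2'·x2+x2)'+x3)')'   [double negation]
= ((x2'+x3)')'   [complement / identity]
= x2'+x3   [double negation]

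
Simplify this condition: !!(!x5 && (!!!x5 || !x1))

!x5

!!(!x5 && (!!!x5 || !x1))
= !!(!x5 && (!x5 || !x1))   (double negation)
= !!!x5   (absorption)
= !x5   (double negation)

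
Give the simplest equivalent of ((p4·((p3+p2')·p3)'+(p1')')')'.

((p4·((p3+p2')·p3)'+(p1')')')'
= ((p4·p3'+(p1')')')'
= ((p4·p3'+p1)')'
= p4·p3'+p1

p4·p3'+p1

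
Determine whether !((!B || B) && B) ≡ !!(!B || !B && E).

Yes

E1: !((!B || B) && B)
    = !B   (complement / identity)
E2: !!(!B || !B && E)
    = !!!B   (absorption)
    = !B   (double negation)
Both reduce to !B, so they are equivalent.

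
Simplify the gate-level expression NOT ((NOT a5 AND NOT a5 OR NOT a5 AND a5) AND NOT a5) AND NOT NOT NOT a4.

a5 AND NOT a4

NOT ((NOT a5 AND NOT a5 OR NOT a5 AND a5) AND NOT a5) AND NOT NOT NOT a4
= NOT (NOT a5 AND NOT a5) AND NOT NOT NOT a4   — distribution
= (a5 OR a5) AND NOT NOT NOT a4   — De Morgan
= (a5 OR a5) AND NOT a4   — double negation
= a5 AND NOT a4   — idempotence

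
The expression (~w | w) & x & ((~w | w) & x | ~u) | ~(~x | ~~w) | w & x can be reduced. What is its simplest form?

x

(~w | w) & x & ((~w | w) & x | ~u) | ~(~x | ~~w) | w & x
= (~w | w) & x & ((~w | w) & x | ~u) | x & ~w | w & x   (De Morgan)
= (~w | w) & x | x & ~w | w & x   (absorption)
= (~w | w) & x | (~w | w) & x   (distribution)
= (~w | w) & x   (idempotence)
= x   (complement / identity)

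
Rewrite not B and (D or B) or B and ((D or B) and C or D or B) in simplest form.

D or B

not B and (D or B) or B and ((D or B) and C or D or B)
= not B and (D or B) or B and (D or B)
= D or B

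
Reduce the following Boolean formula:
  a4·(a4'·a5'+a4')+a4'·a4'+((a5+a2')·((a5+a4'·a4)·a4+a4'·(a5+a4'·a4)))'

a4'+a5'

a4·(a4'·a5'+a4')+a4'·a4'+((a5+a2')·((a5+a4'·a4)·a4+a4'·(a5+a4'·a4)))'
= a4·a4'+a4'·a4'+((a5+a2')·((a5+a4'·a4)·a4+a4'·(a5+a4'·a4)))'
= a4·a4'+a4'·a4'+((a5+a2')·(a5+a4'·a4))'
= a4'+((a5+a2')·(a5+a4'·a4))'
= a4'+((a5+a2')·a5)'
= a4'+a5'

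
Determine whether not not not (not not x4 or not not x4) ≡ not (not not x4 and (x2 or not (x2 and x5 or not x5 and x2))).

E1: not not not (not not x4 or not not x4)
    = not not (not x4 and not x4)   — De Morgan
    = not not not x4   — idempotence
    = not x4   — double negation
E2: not (not not x4 and (x2 or not (x2 and x5 or not x5 and x2)))
    = not (not not x4 and (x2 or not x2))   — distribution
    = not not not x4   — complement / identity
    = not x4   — double negation
Both reduce to not x4, so they are equivalent.

Yes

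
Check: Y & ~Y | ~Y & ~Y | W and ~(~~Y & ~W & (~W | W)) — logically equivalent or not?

Yes

E1: Y & ~Y | ~Y & ~Y | W
    = ~Y | W
E2: ~(~~Y & ~W & (~W | W))
    = ~(~~Y & ~W)
    = ~Y | W
Both reduce to ~Y | W, so they are equivalent.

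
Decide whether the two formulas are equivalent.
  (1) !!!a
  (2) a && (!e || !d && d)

No

E1: !!!a
    = !a   (double negation)
E2: a && (!e || !d && d)
    = a && !e   (complement / identity)
These differ: at a=0, d=0, e=0, E1 = 1 but E2 = 0.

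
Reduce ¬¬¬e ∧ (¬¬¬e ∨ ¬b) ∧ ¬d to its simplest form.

¬e ∧ ¬d

¬¬¬e ∧ (¬¬¬e ∨ ¬b) ∧ ¬d
= ¬¬¬e ∧ ¬d   — absorption
= ¬e ∧ ¬d   — double negation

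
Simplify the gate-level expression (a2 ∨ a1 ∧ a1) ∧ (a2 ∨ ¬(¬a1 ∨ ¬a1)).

a2 ∨ a1

(a2 ∨ a1 ∧ a1) ∧ (a2 ∨ ¬(¬a1 ∨ ¬a1))
= (a2 ∨ a1 ∧ a1) ∧ (a2 ∨ a1 ∧ a1)   [De Morgan]
= a2 ∨ a1 ∧ a1   [idempotence]
= a2 ∨ a1   [idempotence]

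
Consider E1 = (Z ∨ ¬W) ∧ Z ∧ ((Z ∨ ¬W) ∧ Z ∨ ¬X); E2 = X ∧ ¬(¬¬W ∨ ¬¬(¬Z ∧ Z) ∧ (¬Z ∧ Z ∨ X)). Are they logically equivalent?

No

E1: (Z ∨ ¬W) ∧ Z ∧ ((Z ∨ ¬W) ∧ Z ∨ ¬X)
    = (Z ∨ ¬W) ∧ Z   — absorption
    = Z   — absorption
E2: X ∧ ¬(¬¬W ∨ ¬¬(¬Z ∧ Z) ∧ (¬Z ∧ Z ∨ X))
    = X ∧ ¬(¬¬W ∨ ¬Z ∧ Z ∧ (¬Z ∧ Z ∨ X))   — double negation
    = X ∧ ¬(¬¬W ∨ ¬Z ∧ Z)   — absorption
    = X ∧ ¬¬¬W   — complement / identity
    = X ∧ ¬W   — double negation
These differ: at W=0, X=0, Z=1, E1 = 1 but E2 = 0.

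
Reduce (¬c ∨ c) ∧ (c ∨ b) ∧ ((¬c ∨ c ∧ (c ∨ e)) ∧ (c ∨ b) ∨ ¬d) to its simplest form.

c ∨ b

(¬c ∨ c) ∧ (c ∨ b) ∧ ((¬c ∨ c ∧ (c ∨ e)) ∧ (c ∨ b) ∨ ¬d)
= (¬c ∨ c) ∧ (c ∨ b) ∧ ((¬c ∨ c) ∧ (c ∨ b) ∨ ¬d)   — absorption
= (¬c ∨ c) ∧ (c ∨ b)   — absorption
= c ∨ b   — complement / identity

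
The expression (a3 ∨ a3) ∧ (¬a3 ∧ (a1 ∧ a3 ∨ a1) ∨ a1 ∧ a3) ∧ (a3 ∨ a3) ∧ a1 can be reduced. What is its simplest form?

a3 ∧ a1

(a3 ∨ a3) ∧ (¬a3 ∧ (a1 ∧ a3 ∨ a1) ∨ a1 ∧ a3) ∧ (a3 ∨ a3) ∧ a1
= (a3 ∨ a3) ∧ (¬a3 ∧ a1 ∨ a1 ∧ a3) ∧ (a3 ∨ a3) ∧ a1   — absorption
= (a3 ∨ a3) ∧ a1 ∧ (a3 ∨ a3) ∧ a1   — distribution
= (a3 ∨ a3) ∧ a1   — idempotence
= a3 ∧ a1   — idempotence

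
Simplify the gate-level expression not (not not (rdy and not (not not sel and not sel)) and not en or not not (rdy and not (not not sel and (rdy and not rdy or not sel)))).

not rdy

not (not not (rdy and not (not not sel and not sel)) and not en or not not (rdy and not (not not sel and (rdy and not rdy or not sel))))
= not (not not (rdy and not (not not sel and not sel)) and not en or not not (rdy and not (not not sel and not sel)))   — complement / identity
= not not not (rdy and not (not not sel and not sel))   — absorption
= not not not (rdy and (not sel or sel))   — De Morgan
= not not not rdy   — complement / identity
= not rdy   — double negation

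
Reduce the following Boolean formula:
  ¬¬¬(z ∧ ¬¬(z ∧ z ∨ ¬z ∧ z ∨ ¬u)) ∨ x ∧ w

¬¬¬(z ∧ ¬¬(z ∧ z ∨ ¬z ∧ z ∨ ¬u)) ∨ x ∧ w
= ¬¬¬(z ∧ ¬¬(z ∨ ¬u)) ∨ x ∧ w   — distribution
= ¬¬¬(z ∧ (z ∨ ¬u)) ∨ x ∧ w   — double negation
= ¬(z ∧ (z ∨ ¬u)) ∨ x ∧ w   — double negation
= ¬z ∨ x ∧ w   — absorption

¬z ∨ x ∧ w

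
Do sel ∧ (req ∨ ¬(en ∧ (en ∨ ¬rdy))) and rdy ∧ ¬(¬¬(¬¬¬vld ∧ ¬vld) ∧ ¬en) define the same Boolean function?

E1: sel ∧ (req ∨ ¬(en ∧ (en ∨ ¬rdy)))
    = sel ∧ (req ∨ ¬en)   [absorption]
E2: rdy ∧ ¬(¬¬(¬¬¬vld ∧ ¬vld) ∧ ¬en)
    = rdy ∧ ¬(¬¬(¬vld ∧ ¬vld) ∧ ¬en)   [double negation]
    = rdy ∧ ¬(¬¬¬vld ∧ ¬en)   [idempotence]
    = rdy ∧ ¬(¬vld ∧ ¬en)   [double negation]
    = rdy ∧ (vld ∨ en)   [De Morgan]
These differ: at en=0, rdy=0, req=1, sel=1, vld=1, E1 = 1 but E2 = 0.

No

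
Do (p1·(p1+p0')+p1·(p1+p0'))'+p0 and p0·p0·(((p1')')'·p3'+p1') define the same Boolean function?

E1: (p1·(p1+p0')+p1·(p1+p0'))'+p0
    = (p1·(p1+p0'))'+p0   (idempotence)
    = p1'+p0   (absorption)
E2: p0·p0·(((p1')')'·p3'+p1')
    = p0·p0·(p1'·p3'+p1')   (double negation)
    = p0·(p1'·p3'+p1')   (idempotence)
    = p0·p1'   (absorption)
These differ: at p0=0, p1=0, p3=0, E1 = 1 but E2 = 0.

No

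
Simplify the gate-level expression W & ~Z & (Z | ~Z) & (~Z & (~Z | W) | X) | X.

W & ~Z | X

W & ~Z & (Z | ~Z) & (~Z & (~Z | W) | X) | X
= W & ~Z & (Z | ~Z) & (~Z | X) | X
= W & ~Z & (~Z | X) | X
= W & ~Z | X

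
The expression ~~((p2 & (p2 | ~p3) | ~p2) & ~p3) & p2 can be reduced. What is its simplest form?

~~((p2 & (p2 | ~p3) | ~p2) & ~p3) & p2
= ~~((p2 | ~p2) & ~p3) & p2
= ~~~p3 & p2
= ~p3 & p2

~p3 & p2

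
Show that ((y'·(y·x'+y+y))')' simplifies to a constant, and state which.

0

((y'·(y·x'+y+y))')'
= ((y'·(y+y))')'
= ((y'·y)')'
= y'·y
= 0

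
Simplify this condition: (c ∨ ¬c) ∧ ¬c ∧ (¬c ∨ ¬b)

(c ∨ ¬c) ∧ ¬c ∧ (¬c ∨ ¬b)
= ¬c ∧ (¬c ∨ ¬b)   (complement / identity)
= ¬c   (absorption)

¬c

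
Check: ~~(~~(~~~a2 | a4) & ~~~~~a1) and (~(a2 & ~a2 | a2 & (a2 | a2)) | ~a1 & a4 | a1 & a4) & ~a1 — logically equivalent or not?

E1: ~~(~~(~~~a2 | a4) & ~~~~~a1)
    = ~(~(~~~a2 | a4) | ~~~~a1)   — De Morgan
    = (~~~a2 | a4) & ~~~a1   — De Morgan
    = (~a2 | a4) & ~~~a1   — double negation
    = (~a2 | a4) & ~a1   — double negation
E2: (~(a2 & ~a2 | a2 & (a2 | a2)) | ~a1 & a4 | a1 & a4) & ~a1
    = (~(a2 & ~a2 | a2 & (a2 | a2)) | a4) & ~a1   — distribution
    = (~(a2 & ~a2 | a2 & a2) | a4) & ~a1   — idempotence
    = (~a2 | a4) & ~a1   — distribution
Both reduce to (~a2 | a4) & ~a1, so they are equivalent.

Yes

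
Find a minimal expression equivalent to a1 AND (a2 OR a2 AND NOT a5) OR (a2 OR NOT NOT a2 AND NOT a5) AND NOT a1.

a2

a1 AND (a2 OR a2 AND NOT a5) OR (a2 OR NOT NOT a2 AND NOT a5) AND NOT a1
= a1 AND (a2 OR a2 AND NOT a5) OR (a2 OR a2 AND NOT a5) AND NOT a1   — double negation
= a2 OR a2 AND NOT a5   — distribution
= a2   — absorption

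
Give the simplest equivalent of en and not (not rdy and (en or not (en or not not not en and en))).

en and rdy

en and not (not rdy and (en or not (en or not not not en and en)))
= en and not (not rdy and (en or not (en or not en and en)))   (double negation)
= en and not (not rdy and (en or not en))   (complement / identity)
= en and not not rdy   (complement / identity)
= en and rdy   (double negation)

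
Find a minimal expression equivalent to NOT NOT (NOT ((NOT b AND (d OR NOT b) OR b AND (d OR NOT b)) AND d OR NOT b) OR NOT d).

NOT NOT (NOT ((NOT b AND (d OR NOT b) OR b AND (d OR NOT b)) AND d OR NOT b) OR NOT d)
= NOT (((NOT b AND (d OR NOT b) OR b AND (d OR NOT b)) AND d OR NOT b) AND d)
= NOT (((d OR NOT b) AND d OR NOT b) AND d)
= NOT ((d OR NOT b) AND d)
= NOT d

NOT d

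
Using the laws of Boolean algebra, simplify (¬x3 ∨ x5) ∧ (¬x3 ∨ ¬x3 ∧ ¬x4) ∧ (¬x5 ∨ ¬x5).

¬x3 ∧ ¬x5

(¬x3 ∨ x5) ∧ (¬x3 ∨ ¬x3 ∧ ¬x4) ∧ (¬x5 ∨ ¬x5)
= (¬x3 ∨ x5) ∧ ¬x3 ∧ (¬x5 ∨ ¬x5)   — absorption
= (¬x3 ∨ x5) ∧ ¬x3 ∧ ¬x5   — idempotence
= ¬x3 ∧ ¬x5   — absorption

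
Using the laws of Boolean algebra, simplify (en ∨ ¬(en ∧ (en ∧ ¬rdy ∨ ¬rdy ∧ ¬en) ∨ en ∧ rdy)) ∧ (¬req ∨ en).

¬req ∨ en

(en ∨ ¬(en ∧ (en ∧ ¬rdy ∨ ¬rdy ∧ ¬en) ∨ en ∧ rdy)) ∧ (¬req ∨ en)
= (en ∨ ¬(en ∧ ¬rdy ∨ en ∧ rdy)) ∧ (¬req ∨ en)   (distribution)
= (en ∨ ¬en) ∧ (¬req ∨ en)   (distribution)
= ¬req ∨ en   (complement / identity)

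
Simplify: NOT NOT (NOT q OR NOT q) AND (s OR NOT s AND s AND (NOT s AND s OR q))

NOT q AND s

NOT NOT (NOT q OR NOT q) AND (s OR NOT s AND s AND (NOT s AND s OR q))
= NOT NOT NOT q AND (s OR NOT s AND s AND (NOT s AND s OR q))
= NOT q AND (s OR NOT s AND s AND (NOT s AND s OR q))
= NOT q AND (s OR NOT s AND s)
= NOT q AND s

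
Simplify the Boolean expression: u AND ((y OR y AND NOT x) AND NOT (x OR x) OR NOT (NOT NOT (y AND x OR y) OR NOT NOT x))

u AND ((y OR y AND NOT x) AND NOT (x OR x) OR NOT (NOT NOT (y AND x OR y) OR NOT NOT x))
= u AND ((y OR y AND NOT x) AND NOT (x OR x) OR NOT (y AND x OR y) AND NOT x)   [De Morgan]
= u AND (y AND NOT (x OR x) OR NOT (y AND x OR y) AND NOT x)   [absorption]
= u AND (y AND NOT (x OR x) OR NOT y AND NOT x)   [absorption]
= u AND (y AND NOT x OR NOT y AND NOT x)   [idempotence]
= u AND NOT x   [distribution]

u AND NOT x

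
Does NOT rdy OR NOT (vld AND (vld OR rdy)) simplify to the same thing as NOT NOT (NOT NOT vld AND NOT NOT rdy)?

E1: NOT rdy OR NOT (vld AND (vld OR rdy))
    = NOT rdy OR NOT vld
E2: NOT NOT (NOT NOT vld AND NOT NOT rdy)
    = NOT (NOT vld OR NOT rdy)
    = vld AND rdy
These differ: at rdy=0, vld=0, E1 = 1 but E2 = 0.

No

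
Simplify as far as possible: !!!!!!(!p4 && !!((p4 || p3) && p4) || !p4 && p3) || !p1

!!!!!!(!p4 && !!((p4 || p3) && p4) || !p4 && p3) || !p1
= !!!!(!p4 && !!((p4 || p3) && p4) || !p4 && p3) || !p1
= !!(!p4 && !!((p4 || p3) && p4) || !p4 && p3) || !p1
= !p4 && !!((p4 || p3) && p4) || !p4 && p3 || !p1
= !p4 && !!p4 || !p4 && p3 || !p1
= !p4 && p4 || !p4 && p3 || !p1
= !p4 && p3 || !p1

!p4 && p3 || !p1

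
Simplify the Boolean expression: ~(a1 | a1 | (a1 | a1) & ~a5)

~(a1 | a1 | (a1 | a1) & ~a5)
= ~(a1 | a1)
= ~a1

~a1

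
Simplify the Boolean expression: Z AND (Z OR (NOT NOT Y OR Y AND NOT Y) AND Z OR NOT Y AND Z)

Z AND (Z OR (NOT NOT Y OR Y AND NOT Y) AND Z OR NOT Y AND Z)
= Z AND (Z OR (Y OR Y AND NOT Y) AND Z OR NOT Y AND Z)
= Z AND (Z OR Y AND Z OR NOT Y AND Z)
= Z AND (Z OR Z)
= Z AND Z
= Z

Z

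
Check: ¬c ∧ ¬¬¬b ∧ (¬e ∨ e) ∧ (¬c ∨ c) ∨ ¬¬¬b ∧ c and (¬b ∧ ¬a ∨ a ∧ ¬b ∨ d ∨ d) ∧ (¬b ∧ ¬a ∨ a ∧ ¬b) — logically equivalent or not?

E1: ¬c ∧ ¬¬¬b ∧ (¬e ∨ e) ∧ (¬c ∨ c) ∨ ¬¬¬b ∧ c
    = ¬c ∧ ¬¬¬b ∧ (¬c ∨ c) ∨ ¬¬¬b ∧ c   [complement / identity]
    = ¬c ∧ ¬¬¬b ∨ ¬¬¬b ∧ c   [complement / identity]
    = ¬¬¬b   [distribution]
    = ¬b   [double negation]
E2: (¬b ∧ ¬a ∨ a ∧ ¬b ∨ d ∨ d) ∧ (¬b ∧ ¬a ∨ a ∧ ¬b)
    = (¬b ∧ ¬a ∨ a ∧ ¬b ∨ d) ∧ (¬b ∧ ¬a ∨ a ∧ ¬b)   [idempotence]
    = ¬b ∧ ¬a ∨ a ∧ ¬b   [absorption]
    = ¬b   [distribution]
Both reduce to ¬b, so they are equivalent.

Yes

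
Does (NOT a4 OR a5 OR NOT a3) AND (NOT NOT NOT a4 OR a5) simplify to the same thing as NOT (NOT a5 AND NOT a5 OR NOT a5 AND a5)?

No

E1: (NOT a4 OR a5 OR NOT a3) AND (NOT NOT NOT a4 OR a5)
    = (NOT a4 OR a5 OR NOT a3) AND (NOT a4 OR a5)   — double negation
    = NOT a4 OR a5   — absorption
E2: NOT (NOT a5 AND NOT a5 OR NOT a5 AND a5)
    = NOT NOT a5   — distribution
    = a5   — double negation
These differ: at a3=1, a4=0, a5=0, E1 = 1 but E2 = 0.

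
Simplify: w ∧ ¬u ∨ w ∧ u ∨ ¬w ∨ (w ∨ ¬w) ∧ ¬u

True

w ∧ ¬u ∨ w ∧ u ∨ ¬w ∨ (w ∨ ¬w) ∧ ¬u
= w ∨ ¬w ∨ (w ∨ ¬w) ∧ ¬u   (distribution)
= w ∨ ¬w   (absorption)
= True   (complement)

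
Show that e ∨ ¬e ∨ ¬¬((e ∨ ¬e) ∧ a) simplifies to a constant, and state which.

e ∨ ¬e ∨ ¬¬((e ∨ ¬e) ∧ a)
= e ∨ ¬e ∨ (e ∨ ¬e) ∧ a   [double negation]
= e ∨ ¬e   [absorption]
= True   [complement]

True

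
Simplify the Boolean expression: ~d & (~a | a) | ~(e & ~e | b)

~d & (~a | a) | ~(e & ~e | b)
= ~d | ~(e & ~e | b)
= ~d | ~b

~d | ~b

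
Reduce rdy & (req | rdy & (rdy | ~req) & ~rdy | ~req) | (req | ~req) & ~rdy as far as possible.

rdy & (req | rdy & (rdy | ~req) & ~rdy | ~req) | (req | ~req) & ~rdy
= rdy & (req | rdy & ~rdy | ~req) | (req | ~req) & ~rdy   [absorption]
= rdy & (req | ~req) | (req | ~req) & ~rdy   [complement / identity]
= req | ~req   [distribution]
= 1   [complement]

1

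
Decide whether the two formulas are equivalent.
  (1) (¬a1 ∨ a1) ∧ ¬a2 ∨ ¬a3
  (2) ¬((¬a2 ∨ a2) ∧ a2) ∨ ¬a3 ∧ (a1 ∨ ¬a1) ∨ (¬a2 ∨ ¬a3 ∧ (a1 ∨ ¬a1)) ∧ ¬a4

Yes

E1: (¬a1 ∨ a1) ∧ ¬a2 ∨ ¬a3
    = ¬a2 ∨ ¬a3   — complement / identity
E2: ¬((¬a2 ∨ a2) ∧ a2) ∨ ¬a3 ∧ (a1 ∨ ¬a1) ∨ (¬a2 ∨ ¬a3 ∧ (a1 ∨ ¬a1)) ∧ ¬a4
    = ¬a2 ∨ ¬a3 ∧ (a1 ∨ ¬a1) ∨ (¬a2 ∨ ¬a3 ∧ (a1 ∨ ¬a1)) ∧ ¬a4   — complement / identity
    = ¬a2 ∨ ¬a3 ∧ (a1 ∨ ¬a1)   — absorption
    = ¬a2 ∨ ¬a3   — complement / identity
Both reduce to ¬a2 ∨ ¬a3, so they are equivalent.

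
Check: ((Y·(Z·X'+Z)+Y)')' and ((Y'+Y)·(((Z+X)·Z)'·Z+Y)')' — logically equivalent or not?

Yes

E1: ((Y·(Z·X'+Z)+Y)')'
    = ((Y·Z+Y)')'   — absorption
    = (Y')'   — absorption
    = Y   — double negation
E2: ((Y'+Y)·(((Z+X)·Z)'·Z+Y)')'
    = ((Y'+Y)·(Z'·Z+Y)')'   — absorption
    = ((Z'·Z+Y)')'   — complement / identity
    = (Y')'   — complement / identity
    = Y   — double negation
Both reduce to Y, so they are equivalent.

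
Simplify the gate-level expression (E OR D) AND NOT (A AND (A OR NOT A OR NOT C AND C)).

(E OR D) AND NOT A

(E OR D) AND NOT (A AND (A OR NOT A OR NOT C AND C))
= (E OR D) AND NOT (A AND (A OR NOT A))
= (E OR D) AND NOT A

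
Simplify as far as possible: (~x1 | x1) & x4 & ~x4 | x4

x4

(~x1 | x1) & x4 & ~x4 | x4
= x4 & ~x4 | x4   [complement / identity]
= x4   [complement / identity]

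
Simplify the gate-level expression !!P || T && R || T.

P || T

!!P || T && R || T
= !!P || T   — absorption
= P || T   — double negation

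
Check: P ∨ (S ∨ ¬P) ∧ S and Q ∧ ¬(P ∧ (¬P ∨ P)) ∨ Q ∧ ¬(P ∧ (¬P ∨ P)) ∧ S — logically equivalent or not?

E1: P ∨ (S ∨ ¬P) ∧ S
    = P ∨ S
E2: Q ∧ ¬(P ∧ (¬P ∨ P)) ∨ Q ∧ ¬(P ∧ (¬P ∨ P)) ∧ S
    = Q ∧ ¬(P ∧ (¬P ∨ P))
    = Q ∧ ¬P
These differ: at P=1, Q=0, S=1, E1 = 1 but E2 = 0.

No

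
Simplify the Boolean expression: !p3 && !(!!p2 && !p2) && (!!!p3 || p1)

!p3

!p3 && !(!!p2 && !p2) && (!!!p3 || p1)
= !p3 && (!p2 || p2) && (!!!p3 || p1)
= !p3 && (!!!p3 || p1)
= !p3 && (!p3 || p1)
= !p3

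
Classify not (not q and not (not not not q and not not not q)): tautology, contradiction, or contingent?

tautology

not (not q and not (not not not q and not not not q))
= not (not q and not not not not q)   — idempotence
= not (not q and not not q)   — double negation
= q or not q   — De Morgan
= True   — complement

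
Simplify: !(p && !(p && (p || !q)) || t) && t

false

!(p && !(p && (p || !q)) || t) && t
= !(p && !p || t) && t   (absorption)
= !t && t   (complement / identity)
= false   (complement)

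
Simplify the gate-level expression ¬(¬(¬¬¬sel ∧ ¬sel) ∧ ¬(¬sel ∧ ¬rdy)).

¬(¬(¬¬¬sel ∧ ¬sel) ∧ ¬(¬sel ∧ ¬rdy))
= ¬(¬(¬sel ∧ ¬sel) ∧ ¬(¬sel ∧ ¬rdy))   (double negation)
= ¬sel ∧ ¬sel ∨ ¬sel ∧ ¬rdy   (De Morgan)
= ¬sel ∧ (¬sel ∨ ¬rdy)   (distribution)
= ¬sel   (absorption)

¬sel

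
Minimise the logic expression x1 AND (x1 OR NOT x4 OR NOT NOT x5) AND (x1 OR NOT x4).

x1

x1 AND (x1 OR NOT x4 OR NOT NOT x5) AND (x1 OR NOT x4)
= x1 AND (x1 OR NOT x4 OR x5) AND (x1 OR NOT x4)   (double negation)
= x1 AND (x1 OR NOT x4)   (absorption)
= x1   (absorption)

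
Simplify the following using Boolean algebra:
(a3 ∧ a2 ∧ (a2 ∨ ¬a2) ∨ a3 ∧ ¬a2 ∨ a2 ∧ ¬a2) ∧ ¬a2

(a3 ∧ a2 ∧ (a2 ∨ ¬a2) ∨ a3 ∧ ¬a2 ∨ a2 ∧ ¬a2) ∧ ¬a2
= (a3 ∧ a2 ∧ (a2 ∨ ¬a2) ∨ a3 ∧ ¬a2) ∧ ¬a2
= (a3 ∧ a2 ∨ a3 ∧ ¬a2) ∧ ¬a2
= a3 ∧ ¬a2

a3 ∧ ¬a2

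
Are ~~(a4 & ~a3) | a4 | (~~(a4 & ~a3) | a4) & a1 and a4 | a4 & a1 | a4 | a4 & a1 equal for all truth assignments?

Yes

E1: ~~(a4 & ~a3) | a4 | (~~(a4 & ~a3) | a4) & a1
    = ~~(a4 & ~a3) | a4   [absorption]
    = a4 & ~a3 | a4   [double negation]
    = a4   [absorption]
E2: a4 | a4 & a1 | a4 | a4 & a1
    = a4 | a4 & a1   [idempotence]
    = a4   [absorption]
Both reduce to a4, so they are equivalent.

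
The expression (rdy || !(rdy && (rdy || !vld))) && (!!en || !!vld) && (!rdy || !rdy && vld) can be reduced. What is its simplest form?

(en || vld) && !rdy

(rdy || !(rdy && (rdy || !vld))) && (!!en || !!vld) && (!rdy || !rdy && vld)
= (rdy || !(rdy && (rdy || !vld))) && (!!en || !!vld) && !rdy   [absorption]
= (rdy || !rdy) && (!!en || !!vld) && !rdy   [absorption]
= (rdy || !rdy) && (!!en || vld) && !rdy   [double negation]
= (rdy || !rdy) && (en || vld) && !rdy   [double negation]
= (en || vld) && !rdy   [complement / identity]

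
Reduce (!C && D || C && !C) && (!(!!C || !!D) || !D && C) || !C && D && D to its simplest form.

(!C && D || C && !C) && (!(!!C || !!D) || !D && C) || !C && D && D
= (!C && D || C && !C) && (!C && !D || !D && C) || !C && D && D   [De Morgan]
= !C && D && (!C && !D || !D && C) || !C && D && D   [complement / identity]
= !C && D && !D || !C && D && D   [distribution]
= !C && D   [distribution]

!C && D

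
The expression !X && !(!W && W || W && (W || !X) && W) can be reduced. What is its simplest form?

!X && !W

!X && !(!W && W || W && (W || !X) && W)
= !X && !(!W && W || W && W)   [absorption]
= !X && !W   [distribution]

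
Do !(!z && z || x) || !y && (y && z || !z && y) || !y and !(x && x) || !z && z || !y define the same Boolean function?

E1: !(!z && z || x) || !y && (y && z || !z && y) || !y
    = !(!z && z || x) || !y && y || !y   [distribution]
    = !(!z && z || x) || !y   [complement / identity]
    = !x || !y   [complement / identity]
E2: !(x && x) || !z && z || !y
    = !x || !z && z || !y   [idempotence]
    = !x || !y   [complement / identity]
Both reduce to !x || !y, so they are equivalent.

Yes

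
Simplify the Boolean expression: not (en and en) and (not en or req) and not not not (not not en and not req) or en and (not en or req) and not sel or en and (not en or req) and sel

not en or req

not (en and en) and (not en or req) and not not not (not not en and not req) or en and (not en or req) and not sel or en and (not en or req) and sel
= not (en and en) and (not en or req) and not not (not en or req) or en and (not en or req) and not sel or en and (not en or req) and sel   (De Morgan)
= not (en and en) and (not en or req) and not not (not en or req) or en and (not en or req)   (distribution)
= not (en and en) and (not en or req) and (not en or req) or en and (not en or req)   (double negation)
= not en and (not en or req) and (not en or req) or en and (not en or req)   (idempotence)
= not en and (not en or req) or en and (not en or req)   (idempotence)
= not en or req   (distribution)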